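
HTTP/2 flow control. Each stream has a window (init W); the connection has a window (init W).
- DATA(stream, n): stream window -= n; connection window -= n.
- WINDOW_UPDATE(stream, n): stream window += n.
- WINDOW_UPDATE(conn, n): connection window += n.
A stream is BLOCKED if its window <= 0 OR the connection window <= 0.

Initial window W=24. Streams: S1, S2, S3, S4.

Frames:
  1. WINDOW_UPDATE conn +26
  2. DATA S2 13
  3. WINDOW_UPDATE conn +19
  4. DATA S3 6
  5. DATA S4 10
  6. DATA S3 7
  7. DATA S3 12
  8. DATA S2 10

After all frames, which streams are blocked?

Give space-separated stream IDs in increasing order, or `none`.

Op 1: conn=50 S1=24 S2=24 S3=24 S4=24 blocked=[]
Op 2: conn=37 S1=24 S2=11 S3=24 S4=24 blocked=[]
Op 3: conn=56 S1=24 S2=11 S3=24 S4=24 blocked=[]
Op 4: conn=50 S1=24 S2=11 S3=18 S4=24 blocked=[]
Op 5: conn=40 S1=24 S2=11 S3=18 S4=14 blocked=[]
Op 6: conn=33 S1=24 S2=11 S3=11 S4=14 blocked=[]
Op 7: conn=21 S1=24 S2=11 S3=-1 S4=14 blocked=[3]
Op 8: conn=11 S1=24 S2=1 S3=-1 S4=14 blocked=[3]

Answer: S3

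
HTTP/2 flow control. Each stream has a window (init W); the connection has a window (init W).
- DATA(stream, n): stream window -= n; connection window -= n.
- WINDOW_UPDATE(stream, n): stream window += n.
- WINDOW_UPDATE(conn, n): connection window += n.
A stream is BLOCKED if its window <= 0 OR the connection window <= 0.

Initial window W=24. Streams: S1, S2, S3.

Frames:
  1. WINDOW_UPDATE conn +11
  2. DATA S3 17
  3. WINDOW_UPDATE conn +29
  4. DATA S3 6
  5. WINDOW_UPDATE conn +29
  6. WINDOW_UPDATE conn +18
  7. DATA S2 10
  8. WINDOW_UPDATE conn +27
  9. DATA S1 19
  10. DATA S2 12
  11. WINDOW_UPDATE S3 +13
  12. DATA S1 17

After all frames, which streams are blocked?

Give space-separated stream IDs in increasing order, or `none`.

Op 1: conn=35 S1=24 S2=24 S3=24 blocked=[]
Op 2: conn=18 S1=24 S2=24 S3=7 blocked=[]
Op 3: conn=47 S1=24 S2=24 S3=7 blocked=[]
Op 4: conn=41 S1=24 S2=24 S3=1 blocked=[]
Op 5: conn=70 S1=24 S2=24 S3=1 blocked=[]
Op 6: conn=88 S1=24 S2=24 S3=1 blocked=[]
Op 7: conn=78 S1=24 S2=14 S3=1 blocked=[]
Op 8: conn=105 S1=24 S2=14 S3=1 blocked=[]
Op 9: conn=86 S1=5 S2=14 S3=1 blocked=[]
Op 10: conn=74 S1=5 S2=2 S3=1 blocked=[]
Op 11: conn=74 S1=5 S2=2 S3=14 blocked=[]
Op 12: conn=57 S1=-12 S2=2 S3=14 blocked=[1]

Answer: S1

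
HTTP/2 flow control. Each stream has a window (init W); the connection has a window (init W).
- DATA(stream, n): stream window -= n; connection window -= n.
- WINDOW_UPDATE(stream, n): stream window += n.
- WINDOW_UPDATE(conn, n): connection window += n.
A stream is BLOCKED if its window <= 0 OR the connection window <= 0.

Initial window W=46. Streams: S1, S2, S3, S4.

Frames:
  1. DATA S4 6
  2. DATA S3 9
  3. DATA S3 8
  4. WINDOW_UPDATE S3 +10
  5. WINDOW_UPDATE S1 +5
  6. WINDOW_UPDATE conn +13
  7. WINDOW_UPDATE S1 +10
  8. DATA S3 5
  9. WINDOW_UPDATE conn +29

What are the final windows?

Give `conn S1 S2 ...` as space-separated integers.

Op 1: conn=40 S1=46 S2=46 S3=46 S4=40 blocked=[]
Op 2: conn=31 S1=46 S2=46 S3=37 S4=40 blocked=[]
Op 3: conn=23 S1=46 S2=46 S3=29 S4=40 blocked=[]
Op 4: conn=23 S1=46 S2=46 S3=39 S4=40 blocked=[]
Op 5: conn=23 S1=51 S2=46 S3=39 S4=40 blocked=[]
Op 6: conn=36 S1=51 S2=46 S3=39 S4=40 blocked=[]
Op 7: conn=36 S1=61 S2=46 S3=39 S4=40 blocked=[]
Op 8: conn=31 S1=61 S2=46 S3=34 S4=40 blocked=[]
Op 9: conn=60 S1=61 S2=46 S3=34 S4=40 blocked=[]

Answer: 60 61 46 34 40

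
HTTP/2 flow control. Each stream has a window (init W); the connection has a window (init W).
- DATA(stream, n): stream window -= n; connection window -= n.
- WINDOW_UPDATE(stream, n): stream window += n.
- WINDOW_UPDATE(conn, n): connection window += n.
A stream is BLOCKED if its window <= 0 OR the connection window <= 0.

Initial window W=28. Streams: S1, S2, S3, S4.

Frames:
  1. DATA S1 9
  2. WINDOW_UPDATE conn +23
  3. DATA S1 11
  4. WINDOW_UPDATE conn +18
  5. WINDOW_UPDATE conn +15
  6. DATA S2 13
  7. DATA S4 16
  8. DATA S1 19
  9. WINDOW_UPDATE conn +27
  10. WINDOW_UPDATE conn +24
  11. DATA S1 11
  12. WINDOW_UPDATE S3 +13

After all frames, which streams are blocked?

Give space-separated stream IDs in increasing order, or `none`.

Answer: S1

Derivation:
Op 1: conn=19 S1=19 S2=28 S3=28 S4=28 blocked=[]
Op 2: conn=42 S1=19 S2=28 S3=28 S4=28 blocked=[]
Op 3: conn=31 S1=8 S2=28 S3=28 S4=28 blocked=[]
Op 4: conn=49 S1=8 S2=28 S3=28 S4=28 blocked=[]
Op 5: conn=64 S1=8 S2=28 S3=28 S4=28 blocked=[]
Op 6: conn=51 S1=8 S2=15 S3=28 S4=28 blocked=[]
Op 7: conn=35 S1=8 S2=15 S3=28 S4=12 blocked=[]
Op 8: conn=16 S1=-11 S2=15 S3=28 S4=12 blocked=[1]
Op 9: conn=43 S1=-11 S2=15 S3=28 S4=12 blocked=[1]
Op 10: conn=67 S1=-11 S2=15 S3=28 S4=12 blocked=[1]
Op 11: conn=56 S1=-22 S2=15 S3=28 S4=12 blocked=[1]
Op 12: conn=56 S1=-22 S2=15 S3=41 S4=12 blocked=[1]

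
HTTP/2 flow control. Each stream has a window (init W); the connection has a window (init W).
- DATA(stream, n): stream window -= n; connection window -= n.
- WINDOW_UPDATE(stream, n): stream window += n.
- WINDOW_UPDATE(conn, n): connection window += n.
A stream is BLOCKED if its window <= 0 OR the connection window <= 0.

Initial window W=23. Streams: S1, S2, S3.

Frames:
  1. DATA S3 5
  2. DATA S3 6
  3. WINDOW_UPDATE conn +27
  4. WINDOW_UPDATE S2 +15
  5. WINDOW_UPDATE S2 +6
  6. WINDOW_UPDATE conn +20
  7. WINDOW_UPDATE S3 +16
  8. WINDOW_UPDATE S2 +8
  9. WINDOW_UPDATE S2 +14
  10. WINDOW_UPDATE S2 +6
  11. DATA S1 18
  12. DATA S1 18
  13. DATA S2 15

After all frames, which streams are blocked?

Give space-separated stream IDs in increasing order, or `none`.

Op 1: conn=18 S1=23 S2=23 S3=18 blocked=[]
Op 2: conn=12 S1=23 S2=23 S3=12 blocked=[]
Op 3: conn=39 S1=23 S2=23 S3=12 blocked=[]
Op 4: conn=39 S1=23 S2=38 S3=12 blocked=[]
Op 5: conn=39 S1=23 S2=44 S3=12 blocked=[]
Op 6: conn=59 S1=23 S2=44 S3=12 blocked=[]
Op 7: conn=59 S1=23 S2=44 S3=28 blocked=[]
Op 8: conn=59 S1=23 S2=52 S3=28 blocked=[]
Op 9: conn=59 S1=23 S2=66 S3=28 blocked=[]
Op 10: conn=59 S1=23 S2=72 S3=28 blocked=[]
Op 11: conn=41 S1=5 S2=72 S3=28 blocked=[]
Op 12: conn=23 S1=-13 S2=72 S3=28 blocked=[1]
Op 13: conn=8 S1=-13 S2=57 S3=28 blocked=[1]

Answer: S1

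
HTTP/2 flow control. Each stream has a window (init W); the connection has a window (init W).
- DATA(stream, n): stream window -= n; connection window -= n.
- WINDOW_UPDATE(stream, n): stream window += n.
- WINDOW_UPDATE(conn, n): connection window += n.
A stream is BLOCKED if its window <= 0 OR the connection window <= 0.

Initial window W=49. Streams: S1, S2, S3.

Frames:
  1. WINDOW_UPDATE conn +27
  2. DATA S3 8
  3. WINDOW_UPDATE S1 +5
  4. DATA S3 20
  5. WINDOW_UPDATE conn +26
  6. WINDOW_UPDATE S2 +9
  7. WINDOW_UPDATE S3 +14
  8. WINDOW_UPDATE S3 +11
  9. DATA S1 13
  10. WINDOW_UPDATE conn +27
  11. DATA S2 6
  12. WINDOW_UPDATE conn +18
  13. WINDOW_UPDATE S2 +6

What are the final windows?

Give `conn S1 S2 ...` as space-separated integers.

Op 1: conn=76 S1=49 S2=49 S3=49 blocked=[]
Op 2: conn=68 S1=49 S2=49 S3=41 blocked=[]
Op 3: conn=68 S1=54 S2=49 S3=41 blocked=[]
Op 4: conn=48 S1=54 S2=49 S3=21 blocked=[]
Op 5: conn=74 S1=54 S2=49 S3=21 blocked=[]
Op 6: conn=74 S1=54 S2=58 S3=21 blocked=[]
Op 7: conn=74 S1=54 S2=58 S3=35 blocked=[]
Op 8: conn=74 S1=54 S2=58 S3=46 blocked=[]
Op 9: conn=61 S1=41 S2=58 S3=46 blocked=[]
Op 10: conn=88 S1=41 S2=58 S3=46 blocked=[]
Op 11: conn=82 S1=41 S2=52 S3=46 blocked=[]
Op 12: conn=100 S1=41 S2=52 S3=46 blocked=[]
Op 13: conn=100 S1=41 S2=58 S3=46 blocked=[]

Answer: 100 41 58 46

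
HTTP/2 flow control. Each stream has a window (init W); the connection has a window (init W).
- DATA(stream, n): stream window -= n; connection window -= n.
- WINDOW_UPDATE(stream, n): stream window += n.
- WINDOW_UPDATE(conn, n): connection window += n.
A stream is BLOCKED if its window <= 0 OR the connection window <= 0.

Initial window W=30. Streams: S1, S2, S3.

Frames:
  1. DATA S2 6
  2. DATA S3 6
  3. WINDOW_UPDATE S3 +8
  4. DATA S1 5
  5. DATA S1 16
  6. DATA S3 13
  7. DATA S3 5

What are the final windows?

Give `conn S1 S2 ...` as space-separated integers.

Op 1: conn=24 S1=30 S2=24 S3=30 blocked=[]
Op 2: conn=18 S1=30 S2=24 S3=24 blocked=[]
Op 3: conn=18 S1=30 S2=24 S3=32 blocked=[]
Op 4: conn=13 S1=25 S2=24 S3=32 blocked=[]
Op 5: conn=-3 S1=9 S2=24 S3=32 blocked=[1, 2, 3]
Op 6: conn=-16 S1=9 S2=24 S3=19 blocked=[1, 2, 3]
Op 7: conn=-21 S1=9 S2=24 S3=14 blocked=[1, 2, 3]

Answer: -21 9 24 14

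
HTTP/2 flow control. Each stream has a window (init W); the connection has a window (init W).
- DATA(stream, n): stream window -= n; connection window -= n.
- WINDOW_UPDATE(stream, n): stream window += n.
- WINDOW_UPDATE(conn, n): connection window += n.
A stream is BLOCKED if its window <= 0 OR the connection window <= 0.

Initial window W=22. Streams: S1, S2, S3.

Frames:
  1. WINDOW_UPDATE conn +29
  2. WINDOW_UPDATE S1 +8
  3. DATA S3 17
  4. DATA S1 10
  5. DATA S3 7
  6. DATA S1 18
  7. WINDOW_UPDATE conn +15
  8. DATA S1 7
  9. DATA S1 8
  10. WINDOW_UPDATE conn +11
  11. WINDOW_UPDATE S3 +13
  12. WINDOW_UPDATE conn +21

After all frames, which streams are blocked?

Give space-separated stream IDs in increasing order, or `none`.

Op 1: conn=51 S1=22 S2=22 S3=22 blocked=[]
Op 2: conn=51 S1=30 S2=22 S3=22 blocked=[]
Op 3: conn=34 S1=30 S2=22 S3=5 blocked=[]
Op 4: conn=24 S1=20 S2=22 S3=5 blocked=[]
Op 5: conn=17 S1=20 S2=22 S3=-2 blocked=[3]
Op 6: conn=-1 S1=2 S2=22 S3=-2 blocked=[1, 2, 3]
Op 7: conn=14 S1=2 S2=22 S3=-2 blocked=[3]
Op 8: conn=7 S1=-5 S2=22 S3=-2 blocked=[1, 3]
Op 9: conn=-1 S1=-13 S2=22 S3=-2 blocked=[1, 2, 3]
Op 10: conn=10 S1=-13 S2=22 S3=-2 blocked=[1, 3]
Op 11: conn=10 S1=-13 S2=22 S3=11 blocked=[1]
Op 12: conn=31 S1=-13 S2=22 S3=11 blocked=[1]

Answer: S1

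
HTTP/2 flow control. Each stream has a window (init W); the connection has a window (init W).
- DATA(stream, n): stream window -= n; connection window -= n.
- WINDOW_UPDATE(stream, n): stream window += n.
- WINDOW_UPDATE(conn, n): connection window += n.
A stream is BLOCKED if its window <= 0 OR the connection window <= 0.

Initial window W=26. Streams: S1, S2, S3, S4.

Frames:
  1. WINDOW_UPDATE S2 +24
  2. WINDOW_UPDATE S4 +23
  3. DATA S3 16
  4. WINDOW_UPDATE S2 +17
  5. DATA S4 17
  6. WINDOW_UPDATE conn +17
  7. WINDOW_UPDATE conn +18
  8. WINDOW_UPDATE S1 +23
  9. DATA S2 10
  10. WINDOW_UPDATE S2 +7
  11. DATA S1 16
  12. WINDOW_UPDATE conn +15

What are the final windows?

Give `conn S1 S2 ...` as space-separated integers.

Op 1: conn=26 S1=26 S2=50 S3=26 S4=26 blocked=[]
Op 2: conn=26 S1=26 S2=50 S3=26 S4=49 blocked=[]
Op 3: conn=10 S1=26 S2=50 S3=10 S4=49 blocked=[]
Op 4: conn=10 S1=26 S2=67 S3=10 S4=49 blocked=[]
Op 5: conn=-7 S1=26 S2=67 S3=10 S4=32 blocked=[1, 2, 3, 4]
Op 6: conn=10 S1=26 S2=67 S3=10 S4=32 blocked=[]
Op 7: conn=28 S1=26 S2=67 S3=10 S4=32 blocked=[]
Op 8: conn=28 S1=49 S2=67 S3=10 S4=32 blocked=[]
Op 9: conn=18 S1=49 S2=57 S3=10 S4=32 blocked=[]
Op 10: conn=18 S1=49 S2=64 S3=10 S4=32 blocked=[]
Op 11: conn=2 S1=33 S2=64 S3=10 S4=32 blocked=[]
Op 12: conn=17 S1=33 S2=64 S3=10 S4=32 blocked=[]

Answer: 17 33 64 10 32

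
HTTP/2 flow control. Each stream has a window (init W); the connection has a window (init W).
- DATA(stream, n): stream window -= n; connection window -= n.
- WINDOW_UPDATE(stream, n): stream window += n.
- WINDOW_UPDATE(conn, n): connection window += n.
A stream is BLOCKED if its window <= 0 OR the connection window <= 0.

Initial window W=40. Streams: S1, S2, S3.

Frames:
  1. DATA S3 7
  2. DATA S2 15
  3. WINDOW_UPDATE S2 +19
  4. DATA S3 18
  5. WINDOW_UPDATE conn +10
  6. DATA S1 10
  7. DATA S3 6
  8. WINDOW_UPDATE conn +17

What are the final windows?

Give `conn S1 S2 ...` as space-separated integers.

Op 1: conn=33 S1=40 S2=40 S3=33 blocked=[]
Op 2: conn=18 S1=40 S2=25 S3=33 blocked=[]
Op 3: conn=18 S1=40 S2=44 S3=33 blocked=[]
Op 4: conn=0 S1=40 S2=44 S3=15 blocked=[1, 2, 3]
Op 5: conn=10 S1=40 S2=44 S3=15 blocked=[]
Op 6: conn=0 S1=30 S2=44 S3=15 blocked=[1, 2, 3]
Op 7: conn=-6 S1=30 S2=44 S3=9 blocked=[1, 2, 3]
Op 8: conn=11 S1=30 S2=44 S3=9 blocked=[]

Answer: 11 30 44 9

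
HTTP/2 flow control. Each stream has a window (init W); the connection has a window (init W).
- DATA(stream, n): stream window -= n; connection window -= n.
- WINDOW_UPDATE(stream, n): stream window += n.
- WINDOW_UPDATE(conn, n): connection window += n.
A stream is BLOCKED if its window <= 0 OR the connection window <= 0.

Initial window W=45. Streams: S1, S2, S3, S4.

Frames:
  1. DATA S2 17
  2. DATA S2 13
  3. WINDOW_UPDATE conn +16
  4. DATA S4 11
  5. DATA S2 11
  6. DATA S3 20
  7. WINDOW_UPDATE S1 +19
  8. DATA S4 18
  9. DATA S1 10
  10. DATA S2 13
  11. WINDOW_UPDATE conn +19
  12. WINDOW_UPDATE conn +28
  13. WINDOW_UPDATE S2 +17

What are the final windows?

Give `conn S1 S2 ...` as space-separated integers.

Op 1: conn=28 S1=45 S2=28 S3=45 S4=45 blocked=[]
Op 2: conn=15 S1=45 S2=15 S3=45 S4=45 blocked=[]
Op 3: conn=31 S1=45 S2=15 S3=45 S4=45 blocked=[]
Op 4: conn=20 S1=45 S2=15 S3=45 S4=34 blocked=[]
Op 5: conn=9 S1=45 S2=4 S3=45 S4=34 blocked=[]
Op 6: conn=-11 S1=45 S2=4 S3=25 S4=34 blocked=[1, 2, 3, 4]
Op 7: conn=-11 S1=64 S2=4 S3=25 S4=34 blocked=[1, 2, 3, 4]
Op 8: conn=-29 S1=64 S2=4 S3=25 S4=16 blocked=[1, 2, 3, 4]
Op 9: conn=-39 S1=54 S2=4 S3=25 S4=16 blocked=[1, 2, 3, 4]
Op 10: conn=-52 S1=54 S2=-9 S3=25 S4=16 blocked=[1, 2, 3, 4]
Op 11: conn=-33 S1=54 S2=-9 S3=25 S4=16 blocked=[1, 2, 3, 4]
Op 12: conn=-5 S1=54 S2=-9 S3=25 S4=16 blocked=[1, 2, 3, 4]
Op 13: conn=-5 S1=54 S2=8 S3=25 S4=16 blocked=[1, 2, 3, 4]

Answer: -5 54 8 25 16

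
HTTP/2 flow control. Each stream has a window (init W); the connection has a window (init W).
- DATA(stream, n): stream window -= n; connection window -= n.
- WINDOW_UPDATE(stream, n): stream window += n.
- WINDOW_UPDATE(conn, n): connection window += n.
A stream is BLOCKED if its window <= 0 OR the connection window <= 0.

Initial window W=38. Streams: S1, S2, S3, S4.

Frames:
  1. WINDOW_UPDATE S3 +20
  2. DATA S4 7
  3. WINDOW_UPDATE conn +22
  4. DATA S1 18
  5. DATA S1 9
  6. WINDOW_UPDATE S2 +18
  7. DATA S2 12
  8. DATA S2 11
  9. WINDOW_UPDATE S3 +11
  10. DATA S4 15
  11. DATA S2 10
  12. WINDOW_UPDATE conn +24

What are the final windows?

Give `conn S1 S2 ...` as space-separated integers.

Op 1: conn=38 S1=38 S2=38 S3=58 S4=38 blocked=[]
Op 2: conn=31 S1=38 S2=38 S3=58 S4=31 blocked=[]
Op 3: conn=53 S1=38 S2=38 S3=58 S4=31 blocked=[]
Op 4: conn=35 S1=20 S2=38 S3=58 S4=31 blocked=[]
Op 5: conn=26 S1=11 S2=38 S3=58 S4=31 blocked=[]
Op 6: conn=26 S1=11 S2=56 S3=58 S4=31 blocked=[]
Op 7: conn=14 S1=11 S2=44 S3=58 S4=31 blocked=[]
Op 8: conn=3 S1=11 S2=33 S3=58 S4=31 blocked=[]
Op 9: conn=3 S1=11 S2=33 S3=69 S4=31 blocked=[]
Op 10: conn=-12 S1=11 S2=33 S3=69 S4=16 blocked=[1, 2, 3, 4]
Op 11: conn=-22 S1=11 S2=23 S3=69 S4=16 blocked=[1, 2, 3, 4]
Op 12: conn=2 S1=11 S2=23 S3=69 S4=16 blocked=[]

Answer: 2 11 23 69 16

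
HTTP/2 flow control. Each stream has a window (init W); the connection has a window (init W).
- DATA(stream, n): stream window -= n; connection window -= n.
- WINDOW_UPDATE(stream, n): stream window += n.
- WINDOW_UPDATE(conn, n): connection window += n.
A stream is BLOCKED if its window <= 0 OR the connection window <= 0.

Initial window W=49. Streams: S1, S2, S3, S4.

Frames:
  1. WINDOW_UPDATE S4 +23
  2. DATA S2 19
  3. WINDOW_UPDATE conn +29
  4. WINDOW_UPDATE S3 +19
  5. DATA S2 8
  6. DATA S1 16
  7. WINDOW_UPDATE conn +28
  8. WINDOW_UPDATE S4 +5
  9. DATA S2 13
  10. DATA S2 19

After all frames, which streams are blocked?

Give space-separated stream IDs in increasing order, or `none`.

Answer: S2

Derivation:
Op 1: conn=49 S1=49 S2=49 S3=49 S4=72 blocked=[]
Op 2: conn=30 S1=49 S2=30 S3=49 S4=72 blocked=[]
Op 3: conn=59 S1=49 S2=30 S3=49 S4=72 blocked=[]
Op 4: conn=59 S1=49 S2=30 S3=68 S4=72 blocked=[]
Op 5: conn=51 S1=49 S2=22 S3=68 S4=72 blocked=[]
Op 6: conn=35 S1=33 S2=22 S3=68 S4=72 blocked=[]
Op 7: conn=63 S1=33 S2=22 S3=68 S4=72 blocked=[]
Op 8: conn=63 S1=33 S2=22 S3=68 S4=77 blocked=[]
Op 9: conn=50 S1=33 S2=9 S3=68 S4=77 blocked=[]
Op 10: conn=31 S1=33 S2=-10 S3=68 S4=77 blocked=[2]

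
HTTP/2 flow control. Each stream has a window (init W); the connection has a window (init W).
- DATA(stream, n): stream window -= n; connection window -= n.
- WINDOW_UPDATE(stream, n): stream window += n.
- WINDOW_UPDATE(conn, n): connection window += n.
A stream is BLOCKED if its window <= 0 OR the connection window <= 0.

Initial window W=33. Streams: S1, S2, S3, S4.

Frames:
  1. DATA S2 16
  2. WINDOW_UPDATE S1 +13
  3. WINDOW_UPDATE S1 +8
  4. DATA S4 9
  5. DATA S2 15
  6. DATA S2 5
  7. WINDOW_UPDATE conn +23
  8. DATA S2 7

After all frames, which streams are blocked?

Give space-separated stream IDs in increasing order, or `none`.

Op 1: conn=17 S1=33 S2=17 S3=33 S4=33 blocked=[]
Op 2: conn=17 S1=46 S2=17 S3=33 S4=33 blocked=[]
Op 3: conn=17 S1=54 S2=17 S3=33 S4=33 blocked=[]
Op 4: conn=8 S1=54 S2=17 S3=33 S4=24 blocked=[]
Op 5: conn=-7 S1=54 S2=2 S3=33 S4=24 blocked=[1, 2, 3, 4]
Op 6: conn=-12 S1=54 S2=-3 S3=33 S4=24 blocked=[1, 2, 3, 4]
Op 7: conn=11 S1=54 S2=-3 S3=33 S4=24 blocked=[2]
Op 8: conn=4 S1=54 S2=-10 S3=33 S4=24 blocked=[2]

Answer: S2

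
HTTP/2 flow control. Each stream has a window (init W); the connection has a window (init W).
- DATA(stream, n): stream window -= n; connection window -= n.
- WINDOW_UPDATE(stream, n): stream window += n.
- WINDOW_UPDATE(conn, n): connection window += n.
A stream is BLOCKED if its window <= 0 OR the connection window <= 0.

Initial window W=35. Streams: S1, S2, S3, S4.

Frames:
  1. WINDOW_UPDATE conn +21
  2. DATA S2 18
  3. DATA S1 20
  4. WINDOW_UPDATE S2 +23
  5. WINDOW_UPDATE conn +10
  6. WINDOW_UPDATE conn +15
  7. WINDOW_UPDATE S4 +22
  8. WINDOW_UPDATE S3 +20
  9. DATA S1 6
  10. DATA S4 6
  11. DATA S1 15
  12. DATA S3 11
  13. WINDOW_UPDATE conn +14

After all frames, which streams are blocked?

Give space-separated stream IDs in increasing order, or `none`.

Op 1: conn=56 S1=35 S2=35 S3=35 S4=35 blocked=[]
Op 2: conn=38 S1=35 S2=17 S3=35 S4=35 blocked=[]
Op 3: conn=18 S1=15 S2=17 S3=35 S4=35 blocked=[]
Op 4: conn=18 S1=15 S2=40 S3=35 S4=35 blocked=[]
Op 5: conn=28 S1=15 S2=40 S3=35 S4=35 blocked=[]
Op 6: conn=43 S1=15 S2=40 S3=35 S4=35 blocked=[]
Op 7: conn=43 S1=15 S2=40 S3=35 S4=57 blocked=[]
Op 8: conn=43 S1=15 S2=40 S3=55 S4=57 blocked=[]
Op 9: conn=37 S1=9 S2=40 S3=55 S4=57 blocked=[]
Op 10: conn=31 S1=9 S2=40 S3=55 S4=51 blocked=[]
Op 11: conn=16 S1=-6 S2=40 S3=55 S4=51 blocked=[1]
Op 12: conn=5 S1=-6 S2=40 S3=44 S4=51 blocked=[1]
Op 13: conn=19 S1=-6 S2=40 S3=44 S4=51 blocked=[1]

Answer: S1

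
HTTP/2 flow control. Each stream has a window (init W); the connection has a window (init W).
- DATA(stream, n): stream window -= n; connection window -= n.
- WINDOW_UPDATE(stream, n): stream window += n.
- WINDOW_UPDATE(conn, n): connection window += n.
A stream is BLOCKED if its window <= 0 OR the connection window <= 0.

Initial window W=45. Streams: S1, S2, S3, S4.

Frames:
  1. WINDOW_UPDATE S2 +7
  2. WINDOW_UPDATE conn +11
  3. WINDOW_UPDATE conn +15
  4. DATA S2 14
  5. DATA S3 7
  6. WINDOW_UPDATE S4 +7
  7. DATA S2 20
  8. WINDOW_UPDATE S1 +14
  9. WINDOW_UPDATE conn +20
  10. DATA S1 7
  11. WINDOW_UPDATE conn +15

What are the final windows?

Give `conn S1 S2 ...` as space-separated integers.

Op 1: conn=45 S1=45 S2=52 S3=45 S4=45 blocked=[]
Op 2: conn=56 S1=45 S2=52 S3=45 S4=45 blocked=[]
Op 3: conn=71 S1=45 S2=52 S3=45 S4=45 blocked=[]
Op 4: conn=57 S1=45 S2=38 S3=45 S4=45 blocked=[]
Op 5: conn=50 S1=45 S2=38 S3=38 S4=45 blocked=[]
Op 6: conn=50 S1=45 S2=38 S3=38 S4=52 blocked=[]
Op 7: conn=30 S1=45 S2=18 S3=38 S4=52 blocked=[]
Op 8: conn=30 S1=59 S2=18 S3=38 S4=52 blocked=[]
Op 9: conn=50 S1=59 S2=18 S3=38 S4=52 blocked=[]
Op 10: conn=43 S1=52 S2=18 S3=38 S4=52 blocked=[]
Op 11: conn=58 S1=52 S2=18 S3=38 S4=52 blocked=[]

Answer: 58 52 18 38 52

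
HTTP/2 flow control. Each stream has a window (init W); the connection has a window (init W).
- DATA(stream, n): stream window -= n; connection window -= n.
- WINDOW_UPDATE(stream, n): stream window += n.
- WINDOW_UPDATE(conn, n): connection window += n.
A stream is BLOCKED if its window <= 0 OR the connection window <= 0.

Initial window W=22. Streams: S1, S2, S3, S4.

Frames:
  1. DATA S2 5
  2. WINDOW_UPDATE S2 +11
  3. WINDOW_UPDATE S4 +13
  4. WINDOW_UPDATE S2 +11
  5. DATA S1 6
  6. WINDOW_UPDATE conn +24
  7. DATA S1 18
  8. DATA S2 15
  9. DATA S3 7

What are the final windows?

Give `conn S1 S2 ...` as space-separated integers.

Op 1: conn=17 S1=22 S2=17 S3=22 S4=22 blocked=[]
Op 2: conn=17 S1=22 S2=28 S3=22 S4=22 blocked=[]
Op 3: conn=17 S1=22 S2=28 S3=22 S4=35 blocked=[]
Op 4: conn=17 S1=22 S2=39 S3=22 S4=35 blocked=[]
Op 5: conn=11 S1=16 S2=39 S3=22 S4=35 blocked=[]
Op 6: conn=35 S1=16 S2=39 S3=22 S4=35 blocked=[]
Op 7: conn=17 S1=-2 S2=39 S3=22 S4=35 blocked=[1]
Op 8: conn=2 S1=-2 S2=24 S3=22 S4=35 blocked=[1]
Op 9: conn=-5 S1=-2 S2=24 S3=15 S4=35 blocked=[1, 2, 3, 4]

Answer: -5 -2 24 15 35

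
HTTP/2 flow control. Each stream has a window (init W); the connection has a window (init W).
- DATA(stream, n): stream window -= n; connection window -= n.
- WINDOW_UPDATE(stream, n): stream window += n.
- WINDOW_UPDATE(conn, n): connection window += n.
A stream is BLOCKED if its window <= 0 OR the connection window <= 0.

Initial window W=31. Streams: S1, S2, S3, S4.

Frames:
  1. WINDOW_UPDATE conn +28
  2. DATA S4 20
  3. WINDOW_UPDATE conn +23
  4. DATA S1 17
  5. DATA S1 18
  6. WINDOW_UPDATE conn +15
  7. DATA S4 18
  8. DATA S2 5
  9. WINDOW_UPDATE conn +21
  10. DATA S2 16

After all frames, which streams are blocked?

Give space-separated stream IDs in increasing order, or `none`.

Answer: S1 S4

Derivation:
Op 1: conn=59 S1=31 S2=31 S3=31 S4=31 blocked=[]
Op 2: conn=39 S1=31 S2=31 S3=31 S4=11 blocked=[]
Op 3: conn=62 S1=31 S2=31 S3=31 S4=11 blocked=[]
Op 4: conn=45 S1=14 S2=31 S3=31 S4=11 blocked=[]
Op 5: conn=27 S1=-4 S2=31 S3=31 S4=11 blocked=[1]
Op 6: conn=42 S1=-4 S2=31 S3=31 S4=11 blocked=[1]
Op 7: conn=24 S1=-4 S2=31 S3=31 S4=-7 blocked=[1, 4]
Op 8: conn=19 S1=-4 S2=26 S3=31 S4=-7 blocked=[1, 4]
Op 9: conn=40 S1=-4 S2=26 S3=31 S4=-7 blocked=[1, 4]
Op 10: conn=24 S1=-4 S2=10 S3=31 S4=-7 blocked=[1, 4]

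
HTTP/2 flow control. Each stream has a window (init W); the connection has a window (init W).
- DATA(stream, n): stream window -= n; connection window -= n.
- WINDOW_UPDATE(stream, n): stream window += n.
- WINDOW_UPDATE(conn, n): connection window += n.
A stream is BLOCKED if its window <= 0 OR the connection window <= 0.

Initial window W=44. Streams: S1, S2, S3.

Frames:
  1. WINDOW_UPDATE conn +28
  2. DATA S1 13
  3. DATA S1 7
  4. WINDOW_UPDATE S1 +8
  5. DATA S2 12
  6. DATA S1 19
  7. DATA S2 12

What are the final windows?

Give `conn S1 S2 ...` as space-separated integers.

Op 1: conn=72 S1=44 S2=44 S3=44 blocked=[]
Op 2: conn=59 S1=31 S2=44 S3=44 blocked=[]
Op 3: conn=52 S1=24 S2=44 S3=44 blocked=[]
Op 4: conn=52 S1=32 S2=44 S3=44 blocked=[]
Op 5: conn=40 S1=32 S2=32 S3=44 blocked=[]
Op 6: conn=21 S1=13 S2=32 S3=44 blocked=[]
Op 7: conn=9 S1=13 S2=20 S3=44 blocked=[]

Answer: 9 13 20 44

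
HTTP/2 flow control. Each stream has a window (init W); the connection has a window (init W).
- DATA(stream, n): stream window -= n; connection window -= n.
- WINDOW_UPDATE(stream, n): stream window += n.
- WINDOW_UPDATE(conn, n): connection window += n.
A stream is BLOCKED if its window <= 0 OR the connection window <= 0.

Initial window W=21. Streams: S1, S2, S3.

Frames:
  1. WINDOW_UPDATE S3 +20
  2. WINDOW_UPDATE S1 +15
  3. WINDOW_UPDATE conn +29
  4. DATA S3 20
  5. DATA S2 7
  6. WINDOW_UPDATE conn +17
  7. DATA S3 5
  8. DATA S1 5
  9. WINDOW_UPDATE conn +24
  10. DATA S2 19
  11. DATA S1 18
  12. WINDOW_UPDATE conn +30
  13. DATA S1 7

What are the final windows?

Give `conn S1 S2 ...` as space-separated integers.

Op 1: conn=21 S1=21 S2=21 S3=41 blocked=[]
Op 2: conn=21 S1=36 S2=21 S3=41 blocked=[]
Op 3: conn=50 S1=36 S2=21 S3=41 blocked=[]
Op 4: conn=30 S1=36 S2=21 S3=21 blocked=[]
Op 5: conn=23 S1=36 S2=14 S3=21 blocked=[]
Op 6: conn=40 S1=36 S2=14 S3=21 blocked=[]
Op 7: conn=35 S1=36 S2=14 S3=16 blocked=[]
Op 8: conn=30 S1=31 S2=14 S3=16 blocked=[]
Op 9: conn=54 S1=31 S2=14 S3=16 blocked=[]
Op 10: conn=35 S1=31 S2=-5 S3=16 blocked=[2]
Op 11: conn=17 S1=13 S2=-5 S3=16 blocked=[2]
Op 12: conn=47 S1=13 S2=-5 S3=16 blocked=[2]
Op 13: conn=40 S1=6 S2=-5 S3=16 blocked=[2]

Answer: 40 6 -5 16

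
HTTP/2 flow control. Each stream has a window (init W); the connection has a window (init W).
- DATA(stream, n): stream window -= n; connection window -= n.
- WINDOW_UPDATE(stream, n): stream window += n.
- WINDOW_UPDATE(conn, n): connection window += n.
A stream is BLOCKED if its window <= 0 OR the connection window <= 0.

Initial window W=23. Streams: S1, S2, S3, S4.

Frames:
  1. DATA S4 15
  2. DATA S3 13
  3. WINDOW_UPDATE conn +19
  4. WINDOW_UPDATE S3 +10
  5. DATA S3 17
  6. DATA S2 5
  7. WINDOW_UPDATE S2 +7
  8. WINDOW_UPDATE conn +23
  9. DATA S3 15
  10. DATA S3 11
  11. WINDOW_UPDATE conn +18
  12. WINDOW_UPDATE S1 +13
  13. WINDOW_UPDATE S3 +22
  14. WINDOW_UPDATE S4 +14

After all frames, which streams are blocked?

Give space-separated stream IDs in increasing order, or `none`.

Op 1: conn=8 S1=23 S2=23 S3=23 S4=8 blocked=[]
Op 2: conn=-5 S1=23 S2=23 S3=10 S4=8 blocked=[1, 2, 3, 4]
Op 3: conn=14 S1=23 S2=23 S3=10 S4=8 blocked=[]
Op 4: conn=14 S1=23 S2=23 S3=20 S4=8 blocked=[]
Op 5: conn=-3 S1=23 S2=23 S3=3 S4=8 blocked=[1, 2, 3, 4]
Op 6: conn=-8 S1=23 S2=18 S3=3 S4=8 blocked=[1, 2, 3, 4]
Op 7: conn=-8 S1=23 S2=25 S3=3 S4=8 blocked=[1, 2, 3, 4]
Op 8: conn=15 S1=23 S2=25 S3=3 S4=8 blocked=[]
Op 9: conn=0 S1=23 S2=25 S3=-12 S4=8 blocked=[1, 2, 3, 4]
Op 10: conn=-11 S1=23 S2=25 S3=-23 S4=8 blocked=[1, 2, 3, 4]
Op 11: conn=7 S1=23 S2=25 S3=-23 S4=8 blocked=[3]
Op 12: conn=7 S1=36 S2=25 S3=-23 S4=8 blocked=[3]
Op 13: conn=7 S1=36 S2=25 S3=-1 S4=8 blocked=[3]
Op 14: conn=7 S1=36 S2=25 S3=-1 S4=22 blocked=[3]

Answer: S3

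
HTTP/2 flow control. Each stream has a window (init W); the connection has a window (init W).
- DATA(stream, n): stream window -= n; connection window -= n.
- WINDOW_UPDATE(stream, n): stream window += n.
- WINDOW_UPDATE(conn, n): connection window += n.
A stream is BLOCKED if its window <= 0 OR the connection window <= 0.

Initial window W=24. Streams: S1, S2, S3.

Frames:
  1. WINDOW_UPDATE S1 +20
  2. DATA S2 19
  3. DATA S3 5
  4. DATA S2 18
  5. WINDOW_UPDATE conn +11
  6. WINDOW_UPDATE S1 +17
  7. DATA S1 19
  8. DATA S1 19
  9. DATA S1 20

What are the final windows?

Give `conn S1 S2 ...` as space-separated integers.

Op 1: conn=24 S1=44 S2=24 S3=24 blocked=[]
Op 2: conn=5 S1=44 S2=5 S3=24 blocked=[]
Op 3: conn=0 S1=44 S2=5 S3=19 blocked=[1, 2, 3]
Op 4: conn=-18 S1=44 S2=-13 S3=19 blocked=[1, 2, 3]
Op 5: conn=-7 S1=44 S2=-13 S3=19 blocked=[1, 2, 3]
Op 6: conn=-7 S1=61 S2=-13 S3=19 blocked=[1, 2, 3]
Op 7: conn=-26 S1=42 S2=-13 S3=19 blocked=[1, 2, 3]
Op 8: conn=-45 S1=23 S2=-13 S3=19 blocked=[1, 2, 3]
Op 9: conn=-65 S1=3 S2=-13 S3=19 blocked=[1, 2, 3]

Answer: -65 3 -13 19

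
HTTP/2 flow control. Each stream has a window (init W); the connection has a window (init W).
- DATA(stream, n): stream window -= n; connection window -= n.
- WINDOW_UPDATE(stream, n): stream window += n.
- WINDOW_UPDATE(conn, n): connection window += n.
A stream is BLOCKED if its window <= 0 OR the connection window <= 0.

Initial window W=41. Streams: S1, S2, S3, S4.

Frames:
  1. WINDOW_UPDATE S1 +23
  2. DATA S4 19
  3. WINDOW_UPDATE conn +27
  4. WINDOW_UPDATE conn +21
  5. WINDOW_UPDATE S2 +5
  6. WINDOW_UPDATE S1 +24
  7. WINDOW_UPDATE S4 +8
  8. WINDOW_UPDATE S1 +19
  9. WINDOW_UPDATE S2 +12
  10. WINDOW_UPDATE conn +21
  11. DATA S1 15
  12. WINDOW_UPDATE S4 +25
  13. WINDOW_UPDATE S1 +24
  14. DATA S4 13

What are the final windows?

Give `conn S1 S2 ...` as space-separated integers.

Answer: 63 116 58 41 42

Derivation:
Op 1: conn=41 S1=64 S2=41 S3=41 S4=41 blocked=[]
Op 2: conn=22 S1=64 S2=41 S3=41 S4=22 blocked=[]
Op 3: conn=49 S1=64 S2=41 S3=41 S4=22 blocked=[]
Op 4: conn=70 S1=64 S2=41 S3=41 S4=22 blocked=[]
Op 5: conn=70 S1=64 S2=46 S3=41 S4=22 blocked=[]
Op 6: conn=70 S1=88 S2=46 S3=41 S4=22 blocked=[]
Op 7: conn=70 S1=88 S2=46 S3=41 S4=30 blocked=[]
Op 8: conn=70 S1=107 S2=46 S3=41 S4=30 blocked=[]
Op 9: conn=70 S1=107 S2=58 S3=41 S4=30 blocked=[]
Op 10: conn=91 S1=107 S2=58 S3=41 S4=30 blocked=[]
Op 11: conn=76 S1=92 S2=58 S3=41 S4=30 blocked=[]
Op 12: conn=76 S1=92 S2=58 S3=41 S4=55 blocked=[]
Op 13: conn=76 S1=116 S2=58 S3=41 S4=55 blocked=[]
Op 14: conn=63 S1=116 S2=58 S3=41 S4=42 blocked=[]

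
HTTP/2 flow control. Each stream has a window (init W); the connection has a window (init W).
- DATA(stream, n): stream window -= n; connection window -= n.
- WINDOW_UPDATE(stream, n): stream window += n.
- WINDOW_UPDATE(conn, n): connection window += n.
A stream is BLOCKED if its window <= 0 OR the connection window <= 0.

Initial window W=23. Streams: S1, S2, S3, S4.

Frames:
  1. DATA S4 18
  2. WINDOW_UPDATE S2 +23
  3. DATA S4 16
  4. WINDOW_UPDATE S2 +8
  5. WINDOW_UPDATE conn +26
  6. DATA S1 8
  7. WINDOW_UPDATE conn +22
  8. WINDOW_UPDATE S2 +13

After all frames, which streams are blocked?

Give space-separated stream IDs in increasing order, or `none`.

Op 1: conn=5 S1=23 S2=23 S3=23 S4=5 blocked=[]
Op 2: conn=5 S1=23 S2=46 S3=23 S4=5 blocked=[]
Op 3: conn=-11 S1=23 S2=46 S3=23 S4=-11 blocked=[1, 2, 3, 4]
Op 4: conn=-11 S1=23 S2=54 S3=23 S4=-11 blocked=[1, 2, 3, 4]
Op 5: conn=15 S1=23 S2=54 S3=23 S4=-11 blocked=[4]
Op 6: conn=7 S1=15 S2=54 S3=23 S4=-11 blocked=[4]
Op 7: conn=29 S1=15 S2=54 S3=23 S4=-11 blocked=[4]
Op 8: conn=29 S1=15 S2=67 S3=23 S4=-11 blocked=[4]

Answer: S4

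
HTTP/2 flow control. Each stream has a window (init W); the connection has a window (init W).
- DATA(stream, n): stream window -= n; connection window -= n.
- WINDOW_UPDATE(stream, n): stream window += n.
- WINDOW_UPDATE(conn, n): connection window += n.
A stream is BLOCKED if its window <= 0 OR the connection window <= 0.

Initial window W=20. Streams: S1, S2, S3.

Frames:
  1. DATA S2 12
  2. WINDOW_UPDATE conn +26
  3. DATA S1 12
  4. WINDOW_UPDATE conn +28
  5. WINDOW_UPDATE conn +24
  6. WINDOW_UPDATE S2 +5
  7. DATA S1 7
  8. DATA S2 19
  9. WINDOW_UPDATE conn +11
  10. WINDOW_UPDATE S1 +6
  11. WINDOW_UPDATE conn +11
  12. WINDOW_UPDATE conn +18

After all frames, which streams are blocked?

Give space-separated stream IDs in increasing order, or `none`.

Op 1: conn=8 S1=20 S2=8 S3=20 blocked=[]
Op 2: conn=34 S1=20 S2=8 S3=20 blocked=[]
Op 3: conn=22 S1=8 S2=8 S3=20 blocked=[]
Op 4: conn=50 S1=8 S2=8 S3=20 blocked=[]
Op 5: conn=74 S1=8 S2=8 S3=20 blocked=[]
Op 6: conn=74 S1=8 S2=13 S3=20 blocked=[]
Op 7: conn=67 S1=1 S2=13 S3=20 blocked=[]
Op 8: conn=48 S1=1 S2=-6 S3=20 blocked=[2]
Op 9: conn=59 S1=1 S2=-6 S3=20 blocked=[2]
Op 10: conn=59 S1=7 S2=-6 S3=20 blocked=[2]
Op 11: conn=70 S1=7 S2=-6 S3=20 blocked=[2]
Op 12: conn=88 S1=7 S2=-6 S3=20 blocked=[2]

Answer: S2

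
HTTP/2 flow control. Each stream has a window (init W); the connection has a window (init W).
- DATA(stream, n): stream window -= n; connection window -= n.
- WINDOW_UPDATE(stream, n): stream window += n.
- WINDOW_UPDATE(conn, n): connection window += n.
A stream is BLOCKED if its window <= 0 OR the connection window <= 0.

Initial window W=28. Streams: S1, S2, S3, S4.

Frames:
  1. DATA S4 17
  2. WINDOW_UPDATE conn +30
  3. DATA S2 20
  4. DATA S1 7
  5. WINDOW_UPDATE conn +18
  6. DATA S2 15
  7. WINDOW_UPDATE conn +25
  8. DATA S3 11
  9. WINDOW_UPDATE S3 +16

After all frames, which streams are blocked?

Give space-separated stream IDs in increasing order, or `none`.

Answer: S2

Derivation:
Op 1: conn=11 S1=28 S2=28 S3=28 S4=11 blocked=[]
Op 2: conn=41 S1=28 S2=28 S3=28 S4=11 blocked=[]
Op 3: conn=21 S1=28 S2=8 S3=28 S4=11 blocked=[]
Op 4: conn=14 S1=21 S2=8 S3=28 S4=11 blocked=[]
Op 5: conn=32 S1=21 S2=8 S3=28 S4=11 blocked=[]
Op 6: conn=17 S1=21 S2=-7 S3=28 S4=11 blocked=[2]
Op 7: conn=42 S1=21 S2=-7 S3=28 S4=11 blocked=[2]
Op 8: conn=31 S1=21 S2=-7 S3=17 S4=11 blocked=[2]
Op 9: conn=31 S1=21 S2=-7 S3=33 S4=11 blocked=[2]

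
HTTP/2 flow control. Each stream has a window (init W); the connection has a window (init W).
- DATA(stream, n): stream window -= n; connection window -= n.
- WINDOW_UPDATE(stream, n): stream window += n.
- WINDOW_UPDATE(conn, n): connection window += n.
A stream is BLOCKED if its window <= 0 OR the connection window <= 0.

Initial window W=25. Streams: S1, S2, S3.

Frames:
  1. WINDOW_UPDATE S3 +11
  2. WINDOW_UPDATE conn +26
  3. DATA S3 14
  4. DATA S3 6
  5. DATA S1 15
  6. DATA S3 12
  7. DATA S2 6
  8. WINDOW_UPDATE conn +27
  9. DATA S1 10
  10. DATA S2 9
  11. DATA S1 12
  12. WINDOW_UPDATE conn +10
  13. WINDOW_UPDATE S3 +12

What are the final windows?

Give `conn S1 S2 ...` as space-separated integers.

Answer: 4 -12 10 16

Derivation:
Op 1: conn=25 S1=25 S2=25 S3=36 blocked=[]
Op 2: conn=51 S1=25 S2=25 S3=36 blocked=[]
Op 3: conn=37 S1=25 S2=25 S3=22 blocked=[]
Op 4: conn=31 S1=25 S2=25 S3=16 blocked=[]
Op 5: conn=16 S1=10 S2=25 S3=16 blocked=[]
Op 6: conn=4 S1=10 S2=25 S3=4 blocked=[]
Op 7: conn=-2 S1=10 S2=19 S3=4 blocked=[1, 2, 3]
Op 8: conn=25 S1=10 S2=19 S3=4 blocked=[]
Op 9: conn=15 S1=0 S2=19 S3=4 blocked=[1]
Op 10: conn=6 S1=0 S2=10 S3=4 blocked=[1]
Op 11: conn=-6 S1=-12 S2=10 S3=4 blocked=[1, 2, 3]
Op 12: conn=4 S1=-12 S2=10 S3=4 blocked=[1]
Op 13: conn=4 S1=-12 S2=10 S3=16 blocked=[1]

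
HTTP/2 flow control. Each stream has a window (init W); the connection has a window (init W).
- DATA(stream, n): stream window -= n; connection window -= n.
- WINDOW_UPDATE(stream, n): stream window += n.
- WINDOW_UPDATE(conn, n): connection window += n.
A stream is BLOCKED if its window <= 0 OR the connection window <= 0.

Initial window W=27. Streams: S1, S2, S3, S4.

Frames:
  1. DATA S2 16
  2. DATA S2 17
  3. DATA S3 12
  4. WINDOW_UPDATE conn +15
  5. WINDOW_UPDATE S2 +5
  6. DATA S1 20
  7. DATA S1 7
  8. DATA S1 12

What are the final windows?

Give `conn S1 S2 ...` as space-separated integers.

Op 1: conn=11 S1=27 S2=11 S3=27 S4=27 blocked=[]
Op 2: conn=-6 S1=27 S2=-6 S3=27 S4=27 blocked=[1, 2, 3, 4]
Op 3: conn=-18 S1=27 S2=-6 S3=15 S4=27 blocked=[1, 2, 3, 4]
Op 4: conn=-3 S1=27 S2=-6 S3=15 S4=27 blocked=[1, 2, 3, 4]
Op 5: conn=-3 S1=27 S2=-1 S3=15 S4=27 blocked=[1, 2, 3, 4]
Op 6: conn=-23 S1=7 S2=-1 S3=15 S4=27 blocked=[1, 2, 3, 4]
Op 7: conn=-30 S1=0 S2=-1 S3=15 S4=27 blocked=[1, 2, 3, 4]
Op 8: conn=-42 S1=-12 S2=-1 S3=15 S4=27 blocked=[1, 2, 3, 4]

Answer: -42 -12 -1 15 27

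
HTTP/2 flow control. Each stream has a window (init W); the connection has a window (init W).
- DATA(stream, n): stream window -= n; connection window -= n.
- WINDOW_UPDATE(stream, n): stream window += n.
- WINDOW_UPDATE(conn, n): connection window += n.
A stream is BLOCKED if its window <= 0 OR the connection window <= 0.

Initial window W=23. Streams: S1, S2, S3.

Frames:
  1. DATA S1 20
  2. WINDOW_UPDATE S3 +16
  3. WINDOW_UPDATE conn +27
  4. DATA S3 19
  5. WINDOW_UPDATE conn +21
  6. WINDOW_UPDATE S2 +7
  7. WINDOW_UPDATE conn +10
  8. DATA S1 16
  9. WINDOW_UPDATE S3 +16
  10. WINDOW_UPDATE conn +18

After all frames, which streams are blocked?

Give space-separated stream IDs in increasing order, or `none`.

Answer: S1

Derivation:
Op 1: conn=3 S1=3 S2=23 S3=23 blocked=[]
Op 2: conn=3 S1=3 S2=23 S3=39 blocked=[]
Op 3: conn=30 S1=3 S2=23 S3=39 blocked=[]
Op 4: conn=11 S1=3 S2=23 S3=20 blocked=[]
Op 5: conn=32 S1=3 S2=23 S3=20 blocked=[]
Op 6: conn=32 S1=3 S2=30 S3=20 blocked=[]
Op 7: conn=42 S1=3 S2=30 S3=20 blocked=[]
Op 8: conn=26 S1=-13 S2=30 S3=20 blocked=[1]
Op 9: conn=26 S1=-13 S2=30 S3=36 blocked=[1]
Op 10: conn=44 S1=-13 S2=30 S3=36 blocked=[1]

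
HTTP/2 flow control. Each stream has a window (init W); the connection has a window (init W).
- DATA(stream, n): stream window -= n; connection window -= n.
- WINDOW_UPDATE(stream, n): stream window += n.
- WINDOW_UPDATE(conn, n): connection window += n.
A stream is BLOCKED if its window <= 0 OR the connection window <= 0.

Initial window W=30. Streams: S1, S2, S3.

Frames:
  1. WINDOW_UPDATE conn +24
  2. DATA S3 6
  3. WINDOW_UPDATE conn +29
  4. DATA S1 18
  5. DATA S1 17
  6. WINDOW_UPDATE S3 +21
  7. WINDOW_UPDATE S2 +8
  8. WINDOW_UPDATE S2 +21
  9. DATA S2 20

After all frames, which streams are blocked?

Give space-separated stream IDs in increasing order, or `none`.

Answer: S1

Derivation:
Op 1: conn=54 S1=30 S2=30 S3=30 blocked=[]
Op 2: conn=48 S1=30 S2=30 S3=24 blocked=[]
Op 3: conn=77 S1=30 S2=30 S3=24 blocked=[]
Op 4: conn=59 S1=12 S2=30 S3=24 blocked=[]
Op 5: conn=42 S1=-5 S2=30 S3=24 blocked=[1]
Op 6: conn=42 S1=-5 S2=30 S3=45 blocked=[1]
Op 7: conn=42 S1=-5 S2=38 S3=45 blocked=[1]
Op 8: conn=42 S1=-5 S2=59 S3=45 blocked=[1]
Op 9: conn=22 S1=-5 S2=39 S3=45 blocked=[1]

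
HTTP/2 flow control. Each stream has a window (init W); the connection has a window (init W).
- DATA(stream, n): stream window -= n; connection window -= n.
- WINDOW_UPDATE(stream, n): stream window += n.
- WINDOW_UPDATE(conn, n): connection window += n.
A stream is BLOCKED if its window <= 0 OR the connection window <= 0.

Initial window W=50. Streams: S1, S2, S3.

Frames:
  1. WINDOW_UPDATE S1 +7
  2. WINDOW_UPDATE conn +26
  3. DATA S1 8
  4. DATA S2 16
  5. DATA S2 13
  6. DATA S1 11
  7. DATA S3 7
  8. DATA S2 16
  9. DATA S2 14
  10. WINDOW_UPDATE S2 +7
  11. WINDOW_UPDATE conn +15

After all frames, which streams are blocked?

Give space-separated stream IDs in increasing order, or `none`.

Answer: S2

Derivation:
Op 1: conn=50 S1=57 S2=50 S3=50 blocked=[]
Op 2: conn=76 S1=57 S2=50 S3=50 blocked=[]
Op 3: conn=68 S1=49 S2=50 S3=50 blocked=[]
Op 4: conn=52 S1=49 S2=34 S3=50 blocked=[]
Op 5: conn=39 S1=49 S2=21 S3=50 blocked=[]
Op 6: conn=28 S1=38 S2=21 S3=50 blocked=[]
Op 7: conn=21 S1=38 S2=21 S3=43 blocked=[]
Op 8: conn=5 S1=38 S2=5 S3=43 blocked=[]
Op 9: conn=-9 S1=38 S2=-9 S3=43 blocked=[1, 2, 3]
Op 10: conn=-9 S1=38 S2=-2 S3=43 blocked=[1, 2, 3]
Op 11: conn=6 S1=38 S2=-2 S3=43 blocked=[2]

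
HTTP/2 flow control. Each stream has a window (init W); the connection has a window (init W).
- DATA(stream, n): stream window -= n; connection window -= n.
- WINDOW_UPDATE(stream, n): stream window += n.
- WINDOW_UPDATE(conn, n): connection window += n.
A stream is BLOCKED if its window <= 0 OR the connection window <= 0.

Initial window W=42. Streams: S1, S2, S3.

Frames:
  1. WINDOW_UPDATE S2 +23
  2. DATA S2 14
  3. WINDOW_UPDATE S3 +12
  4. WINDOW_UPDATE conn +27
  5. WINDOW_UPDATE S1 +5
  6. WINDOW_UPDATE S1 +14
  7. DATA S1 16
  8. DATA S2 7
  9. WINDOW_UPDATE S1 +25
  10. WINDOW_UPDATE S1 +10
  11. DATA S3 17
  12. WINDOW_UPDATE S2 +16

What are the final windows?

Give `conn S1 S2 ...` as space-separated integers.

Answer: 15 80 60 37

Derivation:
Op 1: conn=42 S1=42 S2=65 S3=42 blocked=[]
Op 2: conn=28 S1=42 S2=51 S3=42 blocked=[]
Op 3: conn=28 S1=42 S2=51 S3=54 blocked=[]
Op 4: conn=55 S1=42 S2=51 S3=54 blocked=[]
Op 5: conn=55 S1=47 S2=51 S3=54 blocked=[]
Op 6: conn=55 S1=61 S2=51 S3=54 blocked=[]
Op 7: conn=39 S1=45 S2=51 S3=54 blocked=[]
Op 8: conn=32 S1=45 S2=44 S3=54 blocked=[]
Op 9: conn=32 S1=70 S2=44 S3=54 blocked=[]
Op 10: conn=32 S1=80 S2=44 S3=54 blocked=[]
Op 11: conn=15 S1=80 S2=44 S3=37 blocked=[]
Op 12: conn=15 S1=80 S2=60 S3=37 blocked=[]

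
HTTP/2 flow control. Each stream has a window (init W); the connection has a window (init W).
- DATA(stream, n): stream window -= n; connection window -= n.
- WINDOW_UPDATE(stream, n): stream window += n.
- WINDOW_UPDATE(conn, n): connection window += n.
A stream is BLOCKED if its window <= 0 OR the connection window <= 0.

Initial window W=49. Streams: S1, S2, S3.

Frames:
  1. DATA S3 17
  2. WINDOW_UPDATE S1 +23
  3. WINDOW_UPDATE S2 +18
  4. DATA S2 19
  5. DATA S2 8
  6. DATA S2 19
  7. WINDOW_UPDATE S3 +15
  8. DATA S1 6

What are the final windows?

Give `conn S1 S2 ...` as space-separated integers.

Op 1: conn=32 S1=49 S2=49 S3=32 blocked=[]
Op 2: conn=32 S1=72 S2=49 S3=32 blocked=[]
Op 3: conn=32 S1=72 S2=67 S3=32 blocked=[]
Op 4: conn=13 S1=72 S2=48 S3=32 blocked=[]
Op 5: conn=5 S1=72 S2=40 S3=32 blocked=[]
Op 6: conn=-14 S1=72 S2=21 S3=32 blocked=[1, 2, 3]
Op 7: conn=-14 S1=72 S2=21 S3=47 blocked=[1, 2, 3]
Op 8: conn=-20 S1=66 S2=21 S3=47 blocked=[1, 2, 3]

Answer: -20 66 21 47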